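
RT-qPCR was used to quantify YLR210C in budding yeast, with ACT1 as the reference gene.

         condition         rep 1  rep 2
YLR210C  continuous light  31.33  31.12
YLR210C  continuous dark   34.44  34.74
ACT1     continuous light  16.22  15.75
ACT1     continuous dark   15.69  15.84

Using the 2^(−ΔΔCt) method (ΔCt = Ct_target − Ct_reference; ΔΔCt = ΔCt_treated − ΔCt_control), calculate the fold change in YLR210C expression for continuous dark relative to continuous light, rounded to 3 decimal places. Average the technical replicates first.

Mean Ct: YLR210C continuous light 31.225; YLR210C continuous dark 34.590; ACT1 continuous light 15.985; ACT1 continuous dark 15.765
ΔCt(continuous light) = 31.225 − 15.985 = 15.240
ΔCt(continuous dark) = 34.590 − 15.765 = 18.825
ΔΔCt = 18.825 − 15.240 = 3.585
Fold change = 2^(−3.585) = 0.0833

0.083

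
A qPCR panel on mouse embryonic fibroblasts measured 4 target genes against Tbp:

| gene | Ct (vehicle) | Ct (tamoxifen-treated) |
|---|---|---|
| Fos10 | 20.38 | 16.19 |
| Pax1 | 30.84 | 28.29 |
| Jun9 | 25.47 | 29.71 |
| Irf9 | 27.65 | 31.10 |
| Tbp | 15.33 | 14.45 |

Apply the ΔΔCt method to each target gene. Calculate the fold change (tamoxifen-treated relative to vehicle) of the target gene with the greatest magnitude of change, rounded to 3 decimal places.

0.029

Fos10: ΔΔCt = (16.19−14.45) − (20.38−15.33) = 1.74 − 5.05 = -3.31; fold change = 2^3.31 = 9.918
Pax1: ΔΔCt = (28.29−14.45) − (30.84−15.33) = 13.84 − 15.51 = -1.67; fold change = 2^1.67 = 3.182
Jun9: ΔΔCt = (29.71−14.45) − (25.47−15.33) = 15.26 − 10.14 = 5.12; fold change = 2^-5.12 = 0.029
Irf9: ΔΔCt = (31.10−14.45) − (27.65−15.33) = 16.65 − 12.32 = 4.33; fold change = 2^-4.33 = 0.050
Jun9 has the largest |ΔΔCt| = 5.12.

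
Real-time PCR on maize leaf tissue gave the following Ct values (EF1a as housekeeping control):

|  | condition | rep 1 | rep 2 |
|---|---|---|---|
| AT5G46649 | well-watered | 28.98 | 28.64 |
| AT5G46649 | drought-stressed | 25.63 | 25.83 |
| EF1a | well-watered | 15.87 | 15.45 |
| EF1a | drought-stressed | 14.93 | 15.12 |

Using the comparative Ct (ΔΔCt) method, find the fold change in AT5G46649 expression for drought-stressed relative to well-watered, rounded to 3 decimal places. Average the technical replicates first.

5.445

Mean Ct: AT5G46649 well-watered 28.810; AT5G46649 drought-stressed 25.730; EF1a well-watered 15.660; EF1a drought-stressed 15.025
ΔCt(well-watered) = 28.810 − 15.660 = 13.150
ΔCt(drought-stressed) = 25.730 − 15.025 = 10.705
ΔΔCt = 10.705 − 13.150 = -2.445
Fold change = 2^(−(-2.445)) = 2^2.445 = 5.4453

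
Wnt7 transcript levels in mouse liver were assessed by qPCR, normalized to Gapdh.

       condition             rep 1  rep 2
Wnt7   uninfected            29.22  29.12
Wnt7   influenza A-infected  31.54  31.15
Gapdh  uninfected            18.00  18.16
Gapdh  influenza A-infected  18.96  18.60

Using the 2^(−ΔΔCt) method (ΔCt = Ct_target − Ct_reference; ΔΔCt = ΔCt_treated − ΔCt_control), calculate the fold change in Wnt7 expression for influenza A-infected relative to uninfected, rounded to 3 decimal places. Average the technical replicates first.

Mean Ct: Wnt7 uninfected 29.170; Wnt7 influenza A-infected 31.345; Gapdh uninfected 18.080; Gapdh influenza A-infected 18.780
ΔCt(uninfected) = 29.170 − 18.080 = 11.090
ΔCt(influenza A-infected) = 31.345 − 18.780 = 12.565
ΔΔCt = 12.565 − 11.090 = 1.475
Fold change = 2^(−1.475) = 0.3597

0.360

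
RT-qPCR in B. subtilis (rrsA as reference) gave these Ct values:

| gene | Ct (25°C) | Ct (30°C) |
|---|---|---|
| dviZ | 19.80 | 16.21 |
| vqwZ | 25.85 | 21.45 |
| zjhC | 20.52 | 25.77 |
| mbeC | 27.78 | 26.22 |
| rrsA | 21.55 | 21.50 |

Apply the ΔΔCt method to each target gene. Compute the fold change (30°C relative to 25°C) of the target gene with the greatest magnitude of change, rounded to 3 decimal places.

0.025

dviZ: ΔΔCt = (16.21−21.50) − (19.80−21.55) = -5.29 − (-1.75) = -3.54; fold change = 2^3.54 = 11.632
vqwZ: ΔΔCt = (21.45−21.50) − (25.85−21.55) = -0.05 − 4.30 = -4.35; fold change = 2^4.35 = 20.393
zjhC: ΔΔCt = (25.77−21.50) − (20.52−21.55) = 4.27 − (-1.03) = 5.30; fold change = 2^-5.30 = 0.025
mbeC: ΔΔCt = (26.22−21.50) − (27.78−21.55) = 4.72 − 6.23 = -1.51; fold change = 2^1.51 = 2.848
zjhC has the largest |ΔΔCt| = 5.30.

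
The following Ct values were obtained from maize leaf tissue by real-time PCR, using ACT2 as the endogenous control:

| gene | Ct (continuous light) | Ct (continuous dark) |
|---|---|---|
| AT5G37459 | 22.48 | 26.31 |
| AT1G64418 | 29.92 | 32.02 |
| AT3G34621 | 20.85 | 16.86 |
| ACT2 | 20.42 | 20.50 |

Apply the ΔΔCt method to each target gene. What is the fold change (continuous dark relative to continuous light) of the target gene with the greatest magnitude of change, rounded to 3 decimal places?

AT5G37459: ΔΔCt = (26.31−20.50) − (22.48−20.42) = 5.81 − 2.06 = 3.75; fold change = 2^-3.75 = 0.074
AT1G64418: ΔΔCt = (32.02−20.50) − (29.92−20.42) = 11.52 − 9.50 = 2.02; fold change = 2^-2.02 = 0.247
AT3G34621: ΔΔCt = (16.86−20.50) − (20.85−20.42) = -3.64 − 0.43 = -4.07; fold change = 2^4.07 = 16.795
AT3G34621 has the largest |ΔΔCt| = 4.07.

16.795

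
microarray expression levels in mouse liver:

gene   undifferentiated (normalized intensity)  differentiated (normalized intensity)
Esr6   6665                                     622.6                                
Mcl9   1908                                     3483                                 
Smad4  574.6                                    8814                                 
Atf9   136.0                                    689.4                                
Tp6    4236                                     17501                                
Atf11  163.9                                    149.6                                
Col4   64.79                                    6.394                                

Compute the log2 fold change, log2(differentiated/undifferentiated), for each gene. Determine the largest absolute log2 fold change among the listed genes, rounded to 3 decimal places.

log2(622.6/6665) = -3.420  (Esr6)
log2(3483/1908) = 0.868  (Mcl9)
log2(8814/574.6) = 3.939  (Smad4)
log2(689.4/136.0) = 2.342  (Atf9)
log2(17501/4236) = 2.047  (Tp6)
log2(149.6/163.9) = -0.132  (Atf11)
log2(6.394/64.79) = -3.341  (Col4)
The largest magnitude belongs to Smad4.

3.939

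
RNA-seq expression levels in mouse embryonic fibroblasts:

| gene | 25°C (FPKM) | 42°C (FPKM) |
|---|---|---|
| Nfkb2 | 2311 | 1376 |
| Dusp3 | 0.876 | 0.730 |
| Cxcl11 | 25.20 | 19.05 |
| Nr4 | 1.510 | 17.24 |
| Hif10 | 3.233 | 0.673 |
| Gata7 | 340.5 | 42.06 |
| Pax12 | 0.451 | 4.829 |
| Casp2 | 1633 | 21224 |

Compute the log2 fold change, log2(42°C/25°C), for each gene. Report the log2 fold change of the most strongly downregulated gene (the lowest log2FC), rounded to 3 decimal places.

log2(1376/2311) = -0.748  (Nfkb2)
log2(0.730/0.876) = -0.263  (Dusp3)
log2(19.05/25.20) = -0.404  (Cxcl11)
log2(17.24/1.510) = 3.513  (Nr4)
log2(0.673/3.233) = -2.264  (Hif10)
log2(42.06/340.5) = -3.017  (Gata7)
log2(4.829/0.451) = 3.421  (Pax12)
log2(21224/1633) = 3.700  (Casp2)
Gata7 is most strongly downregulated.

-3.017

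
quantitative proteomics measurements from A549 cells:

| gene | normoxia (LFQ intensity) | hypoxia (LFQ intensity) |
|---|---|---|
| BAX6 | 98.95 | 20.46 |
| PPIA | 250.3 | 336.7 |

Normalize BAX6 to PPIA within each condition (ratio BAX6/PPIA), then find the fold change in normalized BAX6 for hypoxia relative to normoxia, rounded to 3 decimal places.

0.154

BAX6/PPIA (normoxia) = 98.95 / 250.3 = 0.39533
BAX6/PPIA (hypoxia) = 20.46 / 336.7 = 0.060766
Fold change = 0.060766 / 0.39533 = 0.1537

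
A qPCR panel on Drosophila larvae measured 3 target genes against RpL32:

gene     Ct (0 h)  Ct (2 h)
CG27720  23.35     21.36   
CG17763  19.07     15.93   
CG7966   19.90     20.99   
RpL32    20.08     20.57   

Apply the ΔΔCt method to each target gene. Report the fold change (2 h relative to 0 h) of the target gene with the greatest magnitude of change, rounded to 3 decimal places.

CG27720: ΔΔCt = (21.36−20.57) − (23.35−20.08) = 0.79 − 3.27 = -2.48; fold change = 2^2.48 = 5.579
CG17763: ΔΔCt = (15.93−20.57) − (19.07−20.08) = -4.64 − (-1.01) = -3.63; fold change = 2^3.63 = 12.381
CG7966: ΔΔCt = (20.99−20.57) − (19.90−20.08) = 0.42 − (-0.18) = 0.60; fold change = 2^-0.60 = 0.660
CG17763 has the largest |ΔΔCt| = 3.63.

12.381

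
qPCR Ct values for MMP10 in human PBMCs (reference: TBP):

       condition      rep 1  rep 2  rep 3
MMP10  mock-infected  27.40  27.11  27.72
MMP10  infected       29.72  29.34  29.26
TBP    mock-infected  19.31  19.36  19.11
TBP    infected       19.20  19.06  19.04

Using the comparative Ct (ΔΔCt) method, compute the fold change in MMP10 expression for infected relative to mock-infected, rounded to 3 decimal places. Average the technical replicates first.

0.219

Mean Ct: MMP10 mock-infected 27.410; MMP10 infected 29.440; TBP mock-infected 19.260; TBP infected 19.100
ΔCt(mock-infected) = 27.410 − 19.260 = 8.150
ΔCt(infected) = 29.440 − 19.100 = 10.340
ΔΔCt = 10.340 − 8.150 = 2.190
Fold change = 2^(−2.190) = 0.2192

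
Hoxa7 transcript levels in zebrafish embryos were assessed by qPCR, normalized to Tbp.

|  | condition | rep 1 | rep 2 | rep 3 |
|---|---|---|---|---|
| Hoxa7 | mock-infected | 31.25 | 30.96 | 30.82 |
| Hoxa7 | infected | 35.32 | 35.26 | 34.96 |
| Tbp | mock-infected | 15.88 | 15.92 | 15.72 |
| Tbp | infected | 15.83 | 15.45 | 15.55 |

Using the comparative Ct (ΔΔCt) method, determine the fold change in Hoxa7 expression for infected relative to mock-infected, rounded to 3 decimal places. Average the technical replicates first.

Mean Ct: Hoxa7 mock-infected 31.010; Hoxa7 infected 35.180; Tbp mock-infected 15.840; Tbp infected 15.610
ΔCt(mock-infected) = 31.010 − 15.840 = 15.170
ΔCt(infected) = 35.180 − 15.610 = 19.570
ΔΔCt = 19.570 − 15.170 = 4.400
Fold change = 2^(−4.400) = 0.0474

0.047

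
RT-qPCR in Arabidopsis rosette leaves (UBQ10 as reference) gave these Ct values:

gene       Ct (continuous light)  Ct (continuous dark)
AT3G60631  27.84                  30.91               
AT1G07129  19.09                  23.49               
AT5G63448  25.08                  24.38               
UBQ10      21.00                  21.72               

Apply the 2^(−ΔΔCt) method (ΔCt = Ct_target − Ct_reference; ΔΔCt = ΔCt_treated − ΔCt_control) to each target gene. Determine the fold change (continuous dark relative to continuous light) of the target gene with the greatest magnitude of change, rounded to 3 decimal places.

0.078

AT3G60631: ΔΔCt = (30.91−21.72) − (27.84−21.00) = 9.19 − 6.84 = 2.35; fold change = 2^-2.35 = 0.196
AT1G07129: ΔΔCt = (23.49−21.72) − (19.09−21.00) = 1.77 − (-1.91) = 3.68; fold change = 2^-3.68 = 0.078
AT5G63448: ΔΔCt = (24.38−21.72) − (25.08−21.00) = 2.66 − 4.08 = -1.42; fold change = 2^1.42 = 2.676
AT1G07129 has the largest |ΔΔCt| = 3.68.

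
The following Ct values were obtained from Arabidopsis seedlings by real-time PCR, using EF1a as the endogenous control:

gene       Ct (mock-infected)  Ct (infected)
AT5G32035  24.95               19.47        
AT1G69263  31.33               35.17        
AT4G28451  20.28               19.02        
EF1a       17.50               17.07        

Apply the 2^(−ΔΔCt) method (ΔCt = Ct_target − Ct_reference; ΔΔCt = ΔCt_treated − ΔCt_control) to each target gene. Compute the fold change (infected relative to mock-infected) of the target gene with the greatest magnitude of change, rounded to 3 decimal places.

AT5G32035: ΔΔCt = (19.47−17.07) − (24.95−17.50) = 2.40 − 7.45 = -5.05; fold change = 2^5.05 = 33.128
AT1G69263: ΔΔCt = (35.17−17.07) − (31.33−17.50) = 18.10 − 13.83 = 4.27; fold change = 2^-4.27 = 0.052
AT4G28451: ΔΔCt = (19.02−17.07) − (20.28−17.50) = 1.95 − 2.78 = -0.83; fold change = 2^0.83 = 1.778
AT5G32035 has the largest |ΔΔCt| = 5.05.

33.128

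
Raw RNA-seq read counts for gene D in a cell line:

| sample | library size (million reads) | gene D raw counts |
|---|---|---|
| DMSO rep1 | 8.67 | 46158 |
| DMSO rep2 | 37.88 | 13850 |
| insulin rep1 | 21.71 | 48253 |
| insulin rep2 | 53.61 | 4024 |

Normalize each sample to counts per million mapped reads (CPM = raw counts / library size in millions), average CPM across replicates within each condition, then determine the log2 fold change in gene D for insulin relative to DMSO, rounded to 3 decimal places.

CPM(DMSO rep1) = 46158 / 8.67 = 5323.8754
CPM(DMSO rep2) = 13850 / 37.88 = 365.6283
CPM(insulin rep1) = 48253 / 21.71 = 2222.6163
CPM(insulin rep2) = 4024 / 53.61 = 75.0606
mean CPM(DMSO) = 2844.7519; mean CPM(insulin) = 1148.8385
Fold change = 1148.8385 / 2844.7519 = 0.40384
log2(0.40384) = -1.3081

-1.308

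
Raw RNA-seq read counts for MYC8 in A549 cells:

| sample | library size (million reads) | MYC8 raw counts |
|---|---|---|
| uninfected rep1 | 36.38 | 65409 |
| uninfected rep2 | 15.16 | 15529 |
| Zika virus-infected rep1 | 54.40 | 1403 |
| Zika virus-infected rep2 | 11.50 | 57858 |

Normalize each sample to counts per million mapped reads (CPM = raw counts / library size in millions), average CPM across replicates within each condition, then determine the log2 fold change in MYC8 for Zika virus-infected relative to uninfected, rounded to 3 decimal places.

0.841

CPM(uninfected rep1) = 65409 / 36.38 = 1797.9384
CPM(uninfected rep2) = 15529 / 15.16 = 1024.3404
CPM(Zika virus-infected rep1) = 1403 / 54.40 = 25.7904
CPM(Zika virus-infected rep2) = 57858 / 11.50 = 5031.1304
mean CPM(uninfected) = 1411.1394; mean CPM(Zika virus-infected) = 2528.4604
Fold change = 2528.4604 / 1411.1394 = 1.79179
log2(1.79179) = 0.8414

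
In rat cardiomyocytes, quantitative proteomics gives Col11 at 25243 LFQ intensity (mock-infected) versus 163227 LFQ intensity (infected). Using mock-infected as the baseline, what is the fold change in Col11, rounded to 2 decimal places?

Fold change = 163227 / 25243 = 6.466
Col11 is upregulated.

6.47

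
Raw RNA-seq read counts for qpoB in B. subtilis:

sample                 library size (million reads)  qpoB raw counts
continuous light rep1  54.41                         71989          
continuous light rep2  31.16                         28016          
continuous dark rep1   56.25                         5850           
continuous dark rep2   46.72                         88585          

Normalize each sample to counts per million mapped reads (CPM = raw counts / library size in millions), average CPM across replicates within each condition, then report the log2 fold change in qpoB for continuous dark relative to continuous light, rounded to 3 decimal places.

CPM(continuous light rep1) = 71989 / 54.41 = 1323.0840
CPM(continuous light rep2) = 28016 / 31.16 = 899.1014
CPM(continuous dark rep1) = 5850 / 56.25 = 104.0000
CPM(continuous dark rep2) = 88585 / 46.72 = 1896.0830
mean CPM(continuous light) = 1111.0927; mean CPM(continuous dark) = 1000.0415
Fold change = 1000.0415 / 1111.0927 = 0.90005
log2(0.90005) = -0.1519

-0.152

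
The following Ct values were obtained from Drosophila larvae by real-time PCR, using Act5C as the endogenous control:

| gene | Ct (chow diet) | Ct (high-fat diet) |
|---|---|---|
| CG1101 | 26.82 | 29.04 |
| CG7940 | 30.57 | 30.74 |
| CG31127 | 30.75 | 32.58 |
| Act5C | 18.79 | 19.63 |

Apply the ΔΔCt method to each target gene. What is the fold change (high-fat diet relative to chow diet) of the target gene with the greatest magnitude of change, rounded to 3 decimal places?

0.384

CG1101: ΔΔCt = (29.04−19.63) − (26.82−18.79) = 9.41 − 8.03 = 1.38; fold change = 2^-1.38 = 0.384
CG7940: ΔΔCt = (30.74−19.63) − (30.57−18.79) = 11.11 − 11.78 = -0.67; fold change = 2^0.67 = 1.591
CG31127: ΔΔCt = (32.58−19.63) − (30.75−18.79) = 12.95 − 11.96 = 0.99; fold change = 2^-0.99 = 0.503
CG1101 has the largest |ΔΔCt| = 1.38.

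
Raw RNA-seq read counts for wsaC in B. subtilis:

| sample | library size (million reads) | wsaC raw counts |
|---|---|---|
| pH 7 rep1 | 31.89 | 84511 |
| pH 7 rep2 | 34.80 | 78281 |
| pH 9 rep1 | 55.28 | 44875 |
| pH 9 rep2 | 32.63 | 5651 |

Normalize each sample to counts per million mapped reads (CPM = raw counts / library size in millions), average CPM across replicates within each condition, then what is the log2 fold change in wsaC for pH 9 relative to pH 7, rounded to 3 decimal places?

CPM(pH 7 rep1) = 84511 / 31.89 = 2650.0784
CPM(pH 7 rep2) = 78281 / 34.80 = 2249.4540
CPM(pH 9 rep1) = 44875 / 55.28 = 811.7764
CPM(pH 9 rep2) = 5651 / 32.63 = 173.1842
mean CPM(pH 7) = 2449.7662; mean CPM(pH 9) = 492.4803
Fold change = 492.4803 / 2449.7662 = 0.20103
log2(0.20103) = -2.3145

-2.315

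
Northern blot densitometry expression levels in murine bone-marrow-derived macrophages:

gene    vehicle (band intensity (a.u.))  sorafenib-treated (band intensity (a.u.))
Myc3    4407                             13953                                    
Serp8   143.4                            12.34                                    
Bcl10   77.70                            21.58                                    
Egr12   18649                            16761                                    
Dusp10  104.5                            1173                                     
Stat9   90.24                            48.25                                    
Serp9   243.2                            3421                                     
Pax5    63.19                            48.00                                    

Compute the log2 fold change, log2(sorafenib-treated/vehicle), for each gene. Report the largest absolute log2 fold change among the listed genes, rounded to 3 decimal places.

log2(13953/4407) = 1.663  (Myc3)
log2(12.34/143.4) = -3.539  (Serp8)
log2(21.58/77.70) = -1.848  (Bcl10)
log2(16761/18649) = -0.154  (Egr12)
log2(1173/104.5) = 3.489  (Dusp10)
log2(48.25/90.24) = -0.903  (Stat9)
log2(3421/243.2) = 3.814  (Serp9)
log2(48.00/63.19) = -0.397  (Pax5)
The largest magnitude belongs to Serp9.

3.814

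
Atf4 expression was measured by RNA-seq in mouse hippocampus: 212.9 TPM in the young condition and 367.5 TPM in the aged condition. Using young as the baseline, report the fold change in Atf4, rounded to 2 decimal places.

1.73

Fold change = 367.5 / 212.9 = 1.726
Atf4 is upregulated.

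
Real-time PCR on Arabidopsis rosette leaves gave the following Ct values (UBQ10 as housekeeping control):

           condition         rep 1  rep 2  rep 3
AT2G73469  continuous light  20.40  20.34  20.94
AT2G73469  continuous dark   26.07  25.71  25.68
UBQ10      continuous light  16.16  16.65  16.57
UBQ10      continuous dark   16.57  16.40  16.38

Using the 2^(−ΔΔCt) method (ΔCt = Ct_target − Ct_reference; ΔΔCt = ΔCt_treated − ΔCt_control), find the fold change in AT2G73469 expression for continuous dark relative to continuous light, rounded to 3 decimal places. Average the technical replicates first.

Mean Ct: AT2G73469 continuous light 20.560; AT2G73469 continuous dark 25.820; UBQ10 continuous light 16.460; UBQ10 continuous dark 16.450
ΔCt(continuous light) = 20.560 − 16.460 = 4.100
ΔCt(continuous dark) = 25.820 − 16.450 = 9.370
ΔΔCt = 9.370 − 4.100 = 5.270
Fold change = 2^(−5.270) = 0.0259

0.026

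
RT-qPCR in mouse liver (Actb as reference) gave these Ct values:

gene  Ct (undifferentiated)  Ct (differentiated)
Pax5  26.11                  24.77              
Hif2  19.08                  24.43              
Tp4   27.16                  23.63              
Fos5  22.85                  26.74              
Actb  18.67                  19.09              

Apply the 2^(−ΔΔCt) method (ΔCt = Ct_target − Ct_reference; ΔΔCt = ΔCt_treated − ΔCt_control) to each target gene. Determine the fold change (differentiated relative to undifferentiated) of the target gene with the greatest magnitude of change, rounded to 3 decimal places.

0.033

Pax5: ΔΔCt = (24.77−19.09) − (26.11−18.67) = 5.68 − 7.44 = -1.76; fold change = 2^1.76 = 3.387
Hif2: ΔΔCt = (24.43−19.09) − (19.08−18.67) = 5.34 − 0.41 = 4.93; fold change = 2^-4.93 = 0.033
Tp4: ΔΔCt = (23.63−19.09) − (27.16−18.67) = 4.54 − 8.49 = -3.95; fold change = 2^3.95 = 15.455
Fos5: ΔΔCt = (26.74−19.09) − (22.85−18.67) = 7.65 − 4.18 = 3.47; fold change = 2^-3.47 = 0.090
Hif2 has the largest |ΔΔCt| = 4.93.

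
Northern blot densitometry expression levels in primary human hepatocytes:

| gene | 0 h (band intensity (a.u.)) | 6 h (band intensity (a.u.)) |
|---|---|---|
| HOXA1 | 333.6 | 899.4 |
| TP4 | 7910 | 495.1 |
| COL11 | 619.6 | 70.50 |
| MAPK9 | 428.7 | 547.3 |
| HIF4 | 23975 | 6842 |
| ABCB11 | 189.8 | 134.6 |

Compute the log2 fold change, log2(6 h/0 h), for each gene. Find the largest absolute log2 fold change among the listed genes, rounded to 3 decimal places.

3.998

log2(899.4/333.6) = 1.431  (HOXA1)
log2(495.1/7910) = -3.998  (TP4)
log2(70.50/619.6) = -3.136  (COL11)
log2(547.3/428.7) = 0.352  (MAPK9)
log2(6842/23975) = -1.809  (HIF4)
log2(134.6/189.8) = -0.496  (ABCB11)
The largest magnitude belongs to TP4.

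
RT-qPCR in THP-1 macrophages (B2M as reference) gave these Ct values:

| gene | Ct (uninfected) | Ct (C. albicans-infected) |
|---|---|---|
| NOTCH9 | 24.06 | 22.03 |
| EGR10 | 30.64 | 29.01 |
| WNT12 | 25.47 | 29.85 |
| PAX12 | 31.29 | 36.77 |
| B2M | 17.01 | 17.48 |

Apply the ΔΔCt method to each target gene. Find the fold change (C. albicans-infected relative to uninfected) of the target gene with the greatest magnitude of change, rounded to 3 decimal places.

NOTCH9: ΔΔCt = (22.03−17.48) − (24.06−17.01) = 4.55 − 7.05 = -2.50; fold change = 2^2.50 = 5.657
EGR10: ΔΔCt = (29.01−17.48) − (30.64−17.01) = 11.53 − 13.63 = -2.10; fold change = 2^2.10 = 4.287
WNT12: ΔΔCt = (29.85−17.48) − (25.47−17.01) = 12.37 − 8.46 = 3.91; fold change = 2^-3.91 = 0.067
PAX12: ΔΔCt = (36.77−17.48) − (31.29−17.01) = 19.29 − 14.28 = 5.01; fold change = 2^-5.01 = 0.031
PAX12 has the largest |ΔΔCt| = 5.01.

0.031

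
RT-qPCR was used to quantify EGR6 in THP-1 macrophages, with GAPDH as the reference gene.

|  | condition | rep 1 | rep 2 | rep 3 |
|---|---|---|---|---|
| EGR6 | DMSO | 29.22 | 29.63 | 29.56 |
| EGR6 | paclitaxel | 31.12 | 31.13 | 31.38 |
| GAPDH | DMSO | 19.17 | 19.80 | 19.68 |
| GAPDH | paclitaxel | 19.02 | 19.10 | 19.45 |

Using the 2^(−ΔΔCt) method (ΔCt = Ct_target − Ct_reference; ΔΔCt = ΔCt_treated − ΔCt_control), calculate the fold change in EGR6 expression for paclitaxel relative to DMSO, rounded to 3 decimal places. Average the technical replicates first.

0.233

Mean Ct: EGR6 DMSO 29.470; EGR6 paclitaxel 31.210; GAPDH DMSO 19.550; GAPDH paclitaxel 19.190
ΔCt(DMSO) = 29.470 − 19.550 = 9.920
ΔCt(paclitaxel) = 31.210 − 19.190 = 12.020
ΔΔCt = 12.020 − 9.920 = 2.100
Fold change = 2^(−2.100) = 0.2333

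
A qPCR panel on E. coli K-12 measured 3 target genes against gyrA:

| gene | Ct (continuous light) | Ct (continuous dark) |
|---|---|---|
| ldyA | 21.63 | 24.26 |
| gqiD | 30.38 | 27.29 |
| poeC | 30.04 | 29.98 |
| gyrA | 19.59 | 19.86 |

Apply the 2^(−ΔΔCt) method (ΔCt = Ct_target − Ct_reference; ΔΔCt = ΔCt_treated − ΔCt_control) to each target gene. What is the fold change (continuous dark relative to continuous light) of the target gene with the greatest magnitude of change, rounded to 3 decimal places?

10.267

ldyA: ΔΔCt = (24.26−19.86) − (21.63−19.59) = 4.40 − 2.04 = 2.36; fold change = 2^-2.36 = 0.195
gqiD: ΔΔCt = (27.29−19.86) − (30.38−19.59) = 7.43 − 10.79 = -3.36; fold change = 2^3.36 = 10.267
poeC: ΔΔCt = (29.98−19.86) − (30.04−19.59) = 10.12 − 10.45 = -0.33; fold change = 2^0.33 = 1.257
gqiD has the largest |ΔΔCt| = 3.36.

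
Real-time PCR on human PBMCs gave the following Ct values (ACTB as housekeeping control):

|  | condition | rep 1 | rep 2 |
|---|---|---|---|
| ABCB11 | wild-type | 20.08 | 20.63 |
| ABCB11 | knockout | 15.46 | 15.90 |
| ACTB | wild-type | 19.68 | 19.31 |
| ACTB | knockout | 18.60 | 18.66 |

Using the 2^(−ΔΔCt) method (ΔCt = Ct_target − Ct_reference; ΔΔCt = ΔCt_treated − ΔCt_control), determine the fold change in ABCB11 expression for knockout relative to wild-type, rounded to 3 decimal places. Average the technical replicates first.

14.026

Mean Ct: ABCB11 wild-type 20.355; ABCB11 knockout 15.680; ACTB wild-type 19.495; ACTB knockout 18.630
ΔCt(wild-type) = 20.355 − 19.495 = 0.860
ΔCt(knockout) = 15.680 − 18.630 = -2.950
ΔΔCt = -2.950 − 0.860 = -3.810
Fold change = 2^(−(-3.810)) = 2^3.810 = 14.0257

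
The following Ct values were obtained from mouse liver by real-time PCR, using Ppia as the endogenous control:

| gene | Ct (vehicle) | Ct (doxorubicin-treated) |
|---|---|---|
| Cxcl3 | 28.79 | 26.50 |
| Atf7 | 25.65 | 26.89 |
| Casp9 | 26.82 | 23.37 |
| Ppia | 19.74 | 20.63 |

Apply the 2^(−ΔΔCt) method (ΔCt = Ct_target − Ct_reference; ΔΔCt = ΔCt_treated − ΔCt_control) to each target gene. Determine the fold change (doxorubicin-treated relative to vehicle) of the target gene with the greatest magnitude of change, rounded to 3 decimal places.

Cxcl3: ΔΔCt = (26.50−20.63) − (28.79−19.74) = 5.87 − 9.05 = -3.18; fold change = 2^3.18 = 9.063
Atf7: ΔΔCt = (26.89−20.63) − (25.65−19.74) = 6.26 − 5.91 = 0.35; fold change = 2^-0.35 = 0.785
Casp9: ΔΔCt = (23.37−20.63) − (26.82−19.74) = 2.74 − 7.08 = -4.34; fold change = 2^4.34 = 20.252
Casp9 has the largest |ΔΔCt| = 4.34.

20.252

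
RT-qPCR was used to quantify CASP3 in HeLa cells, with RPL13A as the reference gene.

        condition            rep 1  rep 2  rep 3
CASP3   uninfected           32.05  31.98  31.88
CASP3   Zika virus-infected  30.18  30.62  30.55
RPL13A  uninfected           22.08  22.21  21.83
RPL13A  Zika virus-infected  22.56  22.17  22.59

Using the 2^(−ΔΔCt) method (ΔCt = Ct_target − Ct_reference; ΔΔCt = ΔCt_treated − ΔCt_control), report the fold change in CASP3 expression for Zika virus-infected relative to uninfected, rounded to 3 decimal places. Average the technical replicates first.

3.784

Mean Ct: CASP3 uninfected 31.970; CASP3 Zika virus-infected 30.450; RPL13A uninfected 22.040; RPL13A Zika virus-infected 22.440
ΔCt(uninfected) = 31.970 − 22.040 = 9.930
ΔCt(Zika virus-infected) = 30.450 − 22.440 = 8.010
ΔΔCt = 8.010 − 9.930 = -1.920
Fold change = 2^(−(-1.920)) = 2^1.920 = 3.7842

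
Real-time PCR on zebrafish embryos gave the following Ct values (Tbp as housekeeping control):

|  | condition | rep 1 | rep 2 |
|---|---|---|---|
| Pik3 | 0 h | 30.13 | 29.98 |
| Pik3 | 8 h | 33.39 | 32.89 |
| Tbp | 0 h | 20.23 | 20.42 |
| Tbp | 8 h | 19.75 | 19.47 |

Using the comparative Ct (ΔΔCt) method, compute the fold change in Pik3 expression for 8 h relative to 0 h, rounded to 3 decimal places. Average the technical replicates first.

Mean Ct: Pik3 0 h 30.055; Pik3 8 h 33.140; Tbp 0 h 20.325; Tbp 8 h 19.610
ΔCt(0 h) = 30.055 − 20.325 = 9.730
ΔCt(8 h) = 33.140 − 19.610 = 13.530
ΔΔCt = 13.530 − 9.730 = 3.800
Fold change = 2^(−3.800) = 0.0718

0.072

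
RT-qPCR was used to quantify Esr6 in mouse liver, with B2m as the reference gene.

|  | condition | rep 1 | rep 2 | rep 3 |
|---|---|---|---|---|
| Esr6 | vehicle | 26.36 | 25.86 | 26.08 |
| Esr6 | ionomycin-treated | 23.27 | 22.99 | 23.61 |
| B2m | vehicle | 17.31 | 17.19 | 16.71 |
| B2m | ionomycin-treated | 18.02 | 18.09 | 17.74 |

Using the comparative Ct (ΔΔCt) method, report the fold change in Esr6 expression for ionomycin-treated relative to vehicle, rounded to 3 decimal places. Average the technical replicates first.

Mean Ct: Esr6 vehicle 26.100; Esr6 ionomycin-treated 23.290; B2m vehicle 17.070; B2m ionomycin-treated 17.950
ΔCt(vehicle) = 26.100 − 17.070 = 9.030
ΔCt(ionomycin-treated) = 23.290 − 17.950 = 5.340
ΔΔCt = 5.340 − 9.030 = -3.690
Fold change = 2^(−(-3.690)) = 2^3.690 = 12.9063

12.906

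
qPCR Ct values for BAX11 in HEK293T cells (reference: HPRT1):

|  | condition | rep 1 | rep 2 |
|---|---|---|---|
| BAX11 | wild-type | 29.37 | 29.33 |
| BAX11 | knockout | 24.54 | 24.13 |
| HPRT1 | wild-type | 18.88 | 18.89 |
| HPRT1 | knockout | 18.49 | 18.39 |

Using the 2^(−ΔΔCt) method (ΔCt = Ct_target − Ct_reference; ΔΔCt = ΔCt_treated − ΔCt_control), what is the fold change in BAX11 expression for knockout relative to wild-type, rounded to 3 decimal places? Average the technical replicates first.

Mean Ct: BAX11 wild-type 29.350; BAX11 knockout 24.335; HPRT1 wild-type 18.885; HPRT1 knockout 18.440
ΔCt(wild-type) = 29.350 − 18.885 = 10.465
ΔCt(knockout) = 24.335 − 18.440 = 5.895
ΔΔCt = 5.895 − 10.465 = -4.570
Fold change = 2^(−(-4.570)) = 2^4.570 = 23.7524

23.752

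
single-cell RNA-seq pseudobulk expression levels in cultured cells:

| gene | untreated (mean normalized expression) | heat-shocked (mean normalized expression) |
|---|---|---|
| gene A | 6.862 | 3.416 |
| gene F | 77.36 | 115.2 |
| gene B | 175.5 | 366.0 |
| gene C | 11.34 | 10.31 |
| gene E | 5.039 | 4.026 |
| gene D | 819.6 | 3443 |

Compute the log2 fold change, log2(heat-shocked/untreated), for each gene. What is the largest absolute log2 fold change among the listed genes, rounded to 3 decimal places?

2.071

log2(3.416/6.862) = -1.006  (gene A)
log2(115.2/77.36) = 0.574  (gene F)
log2(366.0/175.5) = 1.060  (gene B)
log2(10.31/11.34) = -0.137  (gene C)
log2(4.026/5.039) = -0.324  (gene E)
log2(3443/819.6) = 2.071  (gene D)
The largest magnitude belongs to gene D.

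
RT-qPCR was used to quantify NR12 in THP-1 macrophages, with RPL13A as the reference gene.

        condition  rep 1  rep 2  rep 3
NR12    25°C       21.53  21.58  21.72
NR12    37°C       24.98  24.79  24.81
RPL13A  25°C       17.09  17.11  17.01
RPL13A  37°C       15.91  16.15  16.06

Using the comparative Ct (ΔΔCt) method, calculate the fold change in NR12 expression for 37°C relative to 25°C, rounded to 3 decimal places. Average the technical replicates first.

Mean Ct: NR12 25°C 21.610; NR12 37°C 24.860; RPL13A 25°C 17.070; RPL13A 37°C 16.040
ΔCt(25°C) = 21.610 − 17.070 = 4.540
ΔCt(37°C) = 24.860 − 16.040 = 8.820
ΔΔCt = 8.820 − 4.540 = 4.280
Fold change = 2^(−4.280) = 0.0515

0.051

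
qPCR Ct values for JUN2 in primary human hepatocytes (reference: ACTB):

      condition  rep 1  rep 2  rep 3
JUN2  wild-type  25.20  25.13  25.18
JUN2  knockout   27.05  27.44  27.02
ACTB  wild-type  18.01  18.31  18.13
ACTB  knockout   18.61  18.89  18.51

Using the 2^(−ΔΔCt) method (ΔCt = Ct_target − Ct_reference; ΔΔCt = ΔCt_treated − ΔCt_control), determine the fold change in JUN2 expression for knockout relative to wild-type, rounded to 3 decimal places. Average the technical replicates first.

0.358

Mean Ct: JUN2 wild-type 25.170; JUN2 knockout 27.170; ACTB wild-type 18.150; ACTB knockout 18.670
ΔCt(wild-type) = 25.170 − 18.150 = 7.020
ΔCt(knockout) = 27.170 − 18.670 = 8.500
ΔΔCt = 8.500 − 7.020 = 1.480
Fold change = 2^(−1.480) = 0.3585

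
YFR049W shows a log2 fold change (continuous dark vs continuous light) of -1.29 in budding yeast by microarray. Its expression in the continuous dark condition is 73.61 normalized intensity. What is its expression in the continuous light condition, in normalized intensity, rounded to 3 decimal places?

Fold change = 2^(-1.29) = 0.4090
continuous light expression = 73.61 / 0.4090 = 179.997

179.997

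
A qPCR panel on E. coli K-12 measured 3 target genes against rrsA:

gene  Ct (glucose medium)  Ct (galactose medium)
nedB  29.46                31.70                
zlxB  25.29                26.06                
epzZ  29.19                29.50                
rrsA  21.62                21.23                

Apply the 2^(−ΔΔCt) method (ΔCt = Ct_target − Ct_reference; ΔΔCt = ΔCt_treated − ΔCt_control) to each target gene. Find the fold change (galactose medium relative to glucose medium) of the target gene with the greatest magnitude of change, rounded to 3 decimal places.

nedB: ΔΔCt = (31.70−21.23) − (29.46−21.62) = 10.47 − 7.84 = 2.63; fold change = 2^-2.63 = 0.162
zlxB: ΔΔCt = (26.06−21.23) − (25.29−21.62) = 4.83 − 3.67 = 1.16; fold change = 2^-1.16 = 0.448
epzZ: ΔΔCt = (29.50−21.23) − (29.19−21.62) = 8.27 − 7.57 = 0.70; fold change = 2^-0.70 = 0.616
nedB has the largest |ΔΔCt| = 2.63.

0.162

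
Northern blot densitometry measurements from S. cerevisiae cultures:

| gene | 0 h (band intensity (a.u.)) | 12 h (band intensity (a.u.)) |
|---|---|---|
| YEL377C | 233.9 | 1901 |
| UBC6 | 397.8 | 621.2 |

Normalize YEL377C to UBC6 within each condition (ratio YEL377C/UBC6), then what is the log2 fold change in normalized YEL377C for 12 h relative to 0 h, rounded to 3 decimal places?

YEL377C/UBC6 (0 h) = 233.9 / 397.8 = 0.58798
YEL377C/UBC6 (12 h) = 1901 / 621.2 = 3.0602
Fold change = 3.0602 / 0.58798 = 5.2046
log2(5.2046) = 2.3798

2.380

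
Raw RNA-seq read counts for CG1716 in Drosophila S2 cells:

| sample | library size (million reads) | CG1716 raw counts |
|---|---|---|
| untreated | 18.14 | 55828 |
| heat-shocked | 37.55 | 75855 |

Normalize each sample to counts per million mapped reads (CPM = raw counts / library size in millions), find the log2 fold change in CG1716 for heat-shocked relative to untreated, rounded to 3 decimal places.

-0.607

CPM(untreated) = 55828 / 18.14 = 3077.6185
CPM(heat-shocked) = 75855 / 37.55 = 2020.1065
Fold change = 2020.1065 / 3077.6185 = 0.65639
log2(0.65639) = -0.6074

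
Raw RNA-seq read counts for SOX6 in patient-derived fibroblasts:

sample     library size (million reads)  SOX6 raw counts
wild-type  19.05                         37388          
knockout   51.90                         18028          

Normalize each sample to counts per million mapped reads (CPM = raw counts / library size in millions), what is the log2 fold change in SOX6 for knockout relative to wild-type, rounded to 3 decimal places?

CPM(wild-type) = 37388 / 19.05 = 1962.6247
CPM(knockout) = 18028 / 51.90 = 347.3603
Fold change = 347.3603 / 1962.6247 = 0.17699
log2(0.17699) = -2.4983

-2.498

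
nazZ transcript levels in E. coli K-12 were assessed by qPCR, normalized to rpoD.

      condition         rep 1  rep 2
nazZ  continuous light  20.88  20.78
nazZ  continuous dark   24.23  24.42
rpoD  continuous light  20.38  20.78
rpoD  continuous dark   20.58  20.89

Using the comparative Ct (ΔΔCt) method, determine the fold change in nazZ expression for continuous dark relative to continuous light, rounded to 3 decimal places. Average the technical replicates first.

0.099

Mean Ct: nazZ continuous light 20.830; nazZ continuous dark 24.325; rpoD continuous light 20.580; rpoD continuous dark 20.735
ΔCt(continuous light) = 20.830 − 20.580 = 0.250
ΔCt(continuous dark) = 24.325 − 20.735 = 3.590
ΔΔCt = 3.590 − 0.250 = 3.340
Fold change = 2^(−3.340) = 0.0988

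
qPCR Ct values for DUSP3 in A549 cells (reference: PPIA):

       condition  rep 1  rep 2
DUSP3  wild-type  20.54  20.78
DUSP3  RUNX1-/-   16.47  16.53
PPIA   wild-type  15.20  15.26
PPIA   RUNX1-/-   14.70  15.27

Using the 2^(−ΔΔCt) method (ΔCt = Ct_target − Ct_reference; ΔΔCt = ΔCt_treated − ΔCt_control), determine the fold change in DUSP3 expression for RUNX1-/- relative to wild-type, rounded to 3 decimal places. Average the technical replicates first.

Mean Ct: DUSP3 wild-type 20.660; DUSP3 RUNX1-/- 16.500; PPIA wild-type 15.230; PPIA RUNX1-/- 14.985
ΔCt(wild-type) = 20.660 − 15.230 = 5.430
ΔCt(RUNX1-/-) = 16.500 − 14.985 = 1.515
ΔΔCt = 1.515 − 5.430 = -3.915
Fold change = 2^(−(-3.915)) = 2^3.915 = 15.0846

15.085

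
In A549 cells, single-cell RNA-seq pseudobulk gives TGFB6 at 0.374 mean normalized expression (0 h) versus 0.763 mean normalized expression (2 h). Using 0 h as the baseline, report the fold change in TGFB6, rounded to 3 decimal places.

2.040

Fold change = 0.763 / 0.374 = 2.0401
TGFB6 is upregulated.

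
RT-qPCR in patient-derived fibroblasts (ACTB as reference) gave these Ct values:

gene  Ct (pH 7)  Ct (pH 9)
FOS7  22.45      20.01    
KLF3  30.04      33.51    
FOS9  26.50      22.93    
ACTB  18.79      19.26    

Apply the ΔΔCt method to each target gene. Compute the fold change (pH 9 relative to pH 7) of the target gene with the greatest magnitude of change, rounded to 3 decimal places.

FOS7: ΔΔCt = (20.01−19.26) − (22.45−18.79) = 0.75 − 3.66 = -2.91; fold change = 2^2.91 = 7.516
KLF3: ΔΔCt = (33.51−19.26) − (30.04−18.79) = 14.25 − 11.25 = 3.00; fold change = 2^-3.00 = 0.125
FOS9: ΔΔCt = (22.93−19.26) − (26.50−18.79) = 3.67 − 7.71 = -4.04; fold change = 2^4.04 = 16.450
FOS9 has the largest |ΔΔCt| = 4.04.

16.450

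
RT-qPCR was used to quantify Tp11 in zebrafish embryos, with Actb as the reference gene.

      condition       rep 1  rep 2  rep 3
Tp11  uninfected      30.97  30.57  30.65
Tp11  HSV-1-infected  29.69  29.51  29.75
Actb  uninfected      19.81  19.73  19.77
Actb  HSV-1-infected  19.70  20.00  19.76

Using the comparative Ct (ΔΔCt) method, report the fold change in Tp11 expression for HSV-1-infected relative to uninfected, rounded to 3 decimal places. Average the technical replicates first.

Mean Ct: Tp11 uninfected 30.730; Tp11 HSV-1-infected 29.650; Actb uninfected 19.770; Actb HSV-1-infected 19.820
ΔCt(uninfected) = 30.730 − 19.770 = 10.960
ΔCt(HSV-1-infected) = 29.650 − 19.820 = 9.830
ΔΔCt = 9.830 − 10.960 = -1.130
Fold change = 2^(−(-1.130)) = 2^1.130 = 2.1886

2.189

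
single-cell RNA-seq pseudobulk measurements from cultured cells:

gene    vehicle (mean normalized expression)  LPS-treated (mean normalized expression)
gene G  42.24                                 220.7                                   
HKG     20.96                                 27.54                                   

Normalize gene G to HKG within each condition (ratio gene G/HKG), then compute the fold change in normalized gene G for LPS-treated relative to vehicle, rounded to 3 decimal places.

3.977

gene G/HKG (vehicle) = 42.24 / 20.96 = 2.0153
gene G/HKG (LPS-treated) = 220.7 / 27.54 = 8.0138
Fold change = 8.0138 / 2.0153 = 3.9765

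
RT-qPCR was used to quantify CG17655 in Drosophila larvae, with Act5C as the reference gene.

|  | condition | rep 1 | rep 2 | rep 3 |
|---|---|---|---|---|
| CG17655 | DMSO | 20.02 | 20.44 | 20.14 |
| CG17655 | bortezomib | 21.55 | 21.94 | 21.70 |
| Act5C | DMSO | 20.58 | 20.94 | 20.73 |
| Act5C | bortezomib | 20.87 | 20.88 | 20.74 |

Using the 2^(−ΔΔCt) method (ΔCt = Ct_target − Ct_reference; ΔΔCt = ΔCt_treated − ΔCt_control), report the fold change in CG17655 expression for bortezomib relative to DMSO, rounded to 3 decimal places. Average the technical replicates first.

0.366

Mean Ct: CG17655 DMSO 20.200; CG17655 bortezomib 21.730; Act5C DMSO 20.750; Act5C bortezomib 20.830
ΔCt(DMSO) = 20.200 − 20.750 = -0.550
ΔCt(bortezomib) = 21.730 − 20.830 = 0.900
ΔΔCt = 0.900 − (-0.550) = 1.450
Fold change = 2^(−1.450) = 0.3660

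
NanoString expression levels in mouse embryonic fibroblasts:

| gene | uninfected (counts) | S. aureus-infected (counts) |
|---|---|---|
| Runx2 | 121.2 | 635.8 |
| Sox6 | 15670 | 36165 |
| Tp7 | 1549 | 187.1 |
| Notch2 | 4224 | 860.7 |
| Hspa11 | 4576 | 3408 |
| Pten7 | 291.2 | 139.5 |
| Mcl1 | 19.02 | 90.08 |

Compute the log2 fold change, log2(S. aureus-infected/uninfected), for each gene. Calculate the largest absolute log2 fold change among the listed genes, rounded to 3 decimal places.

log2(635.8/121.2) = 2.391  (Runx2)
log2(36165/15670) = 1.207  (Sox6)
log2(187.1/1549) = -3.049  (Tp7)
log2(860.7/4224) = -2.295  (Notch2)
log2(3408/4576) = -0.425  (Hspa11)
log2(139.5/291.2) = -1.062  (Pten7)
log2(90.08/19.02) = 2.244  (Mcl1)
The largest magnitude belongs to Tp7.

3.049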